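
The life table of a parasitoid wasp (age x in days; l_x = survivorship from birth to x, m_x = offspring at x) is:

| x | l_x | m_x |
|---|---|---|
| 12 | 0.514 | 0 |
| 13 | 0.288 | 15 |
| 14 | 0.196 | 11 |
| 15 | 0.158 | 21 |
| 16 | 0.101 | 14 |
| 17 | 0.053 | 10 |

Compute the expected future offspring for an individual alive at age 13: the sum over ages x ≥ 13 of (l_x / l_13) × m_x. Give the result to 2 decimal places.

l_13 = 0.288. Conditional survival from age 13 to x is l_x / l_13.
  x=13: (0.288/0.288) × 15 = 15.0000
  x=14: (0.196/0.288) × 11 = 7.4861
  x=15: (0.158/0.288) × 21 = 11.5208
  x=16: (0.101/0.288) × 14 = 4.9097
  x=17: (0.053/0.288) × 10 = 1.8403
Sum = 15.0000 + 7.4861 + 11.5208 + 4.9097 + 1.8403 = 40.7569

40.76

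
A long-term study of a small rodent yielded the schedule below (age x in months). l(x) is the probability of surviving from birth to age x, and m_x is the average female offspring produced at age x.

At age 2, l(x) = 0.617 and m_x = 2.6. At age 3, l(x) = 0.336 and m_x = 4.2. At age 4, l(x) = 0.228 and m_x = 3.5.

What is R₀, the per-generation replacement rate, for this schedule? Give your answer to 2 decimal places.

R₀ = Σ l(x) m_x:
  age 2: 0.617 × 2.6 = 1.6042
  age 3: 0.336 × 4.2 = 1.4112
  age 4: 0.228 × 3.5 = 0.7980
R₀ = 1.6042 + 1.4112 + 0.7980 = 3.8134

3.81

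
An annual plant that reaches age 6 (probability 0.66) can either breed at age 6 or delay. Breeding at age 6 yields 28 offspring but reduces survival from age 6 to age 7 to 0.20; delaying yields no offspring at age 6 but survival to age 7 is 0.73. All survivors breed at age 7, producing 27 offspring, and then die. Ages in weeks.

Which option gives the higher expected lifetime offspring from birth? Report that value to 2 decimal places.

breed at age 6: R₀ = 0.66 × (28 + 0.20 × 27) = 0.66 × 33.4000 = 22.0440
delay to age 7: R₀ = 0.66 × (0.73 × 27) = 0.66 × 19.7100 = 13.0086
Higher: breed at age 6 (22.0440).

22.04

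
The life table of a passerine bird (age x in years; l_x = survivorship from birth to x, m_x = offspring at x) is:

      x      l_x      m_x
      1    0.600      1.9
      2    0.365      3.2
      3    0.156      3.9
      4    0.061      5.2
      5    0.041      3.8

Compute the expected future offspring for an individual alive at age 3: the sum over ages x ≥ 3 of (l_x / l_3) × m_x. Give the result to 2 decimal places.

l_3 = 0.156. Conditional survival from age 3 to x is l_x / l_3.
  x=3: (0.156/0.156) × 3.9 = 3.9000
  x=4: (0.061/0.156) × 5.2 = 2.0333
  x=5: (0.041/0.156) × 3.8 = 0.9987
Sum = 3.9000 + 2.0333 + 0.9987 = 6.9321

6.93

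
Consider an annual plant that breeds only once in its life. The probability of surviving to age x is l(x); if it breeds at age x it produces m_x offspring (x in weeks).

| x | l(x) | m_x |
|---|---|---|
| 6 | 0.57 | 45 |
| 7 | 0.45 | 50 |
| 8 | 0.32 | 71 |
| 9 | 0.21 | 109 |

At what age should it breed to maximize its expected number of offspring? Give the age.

6

Expected offspring if breeding at age x = l(x) × m_x:
  age 6: 0.57 × 45 = 25.650
  age 7: 0.45 × 50 = 22.500
  age 8: 0.32 × 71 = 22.720
  age 9: 0.21 × 109 = 22.890
Maximum at age 6 (25.650).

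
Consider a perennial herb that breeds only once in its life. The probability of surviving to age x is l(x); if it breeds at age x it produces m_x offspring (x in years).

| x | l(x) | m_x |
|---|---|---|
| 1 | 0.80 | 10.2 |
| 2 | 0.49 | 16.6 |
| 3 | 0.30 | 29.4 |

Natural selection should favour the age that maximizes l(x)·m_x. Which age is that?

Expected offspring if breeding at age x = l(x) × m_x:
  age 1: 0.80 × 10.2 = 8.160
  age 2: 0.49 × 16.6 = 8.134
  age 3: 0.30 × 29.4 = 8.820
Maximum at age 3 (8.820).

3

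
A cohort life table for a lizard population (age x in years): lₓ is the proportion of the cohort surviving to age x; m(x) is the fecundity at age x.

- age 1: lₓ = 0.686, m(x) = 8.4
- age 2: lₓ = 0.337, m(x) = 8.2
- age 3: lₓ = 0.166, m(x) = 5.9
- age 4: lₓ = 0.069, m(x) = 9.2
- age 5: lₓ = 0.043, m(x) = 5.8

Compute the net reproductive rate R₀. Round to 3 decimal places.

R₀ = Σ lₓ m(x):
  age 1: 0.686 × 8.4 = 5.7624
  age 2: 0.337 × 8.2 = 2.7634
  age 3: 0.166 × 5.9 = 0.9794
  age 4: 0.069 × 9.2 = 0.6348
  age 5: 0.043 × 5.8 = 0.2494
R₀ = 5.7624 + 2.7634 + 0.9794 + 0.6348 + 0.2494 = 10.3894

10.389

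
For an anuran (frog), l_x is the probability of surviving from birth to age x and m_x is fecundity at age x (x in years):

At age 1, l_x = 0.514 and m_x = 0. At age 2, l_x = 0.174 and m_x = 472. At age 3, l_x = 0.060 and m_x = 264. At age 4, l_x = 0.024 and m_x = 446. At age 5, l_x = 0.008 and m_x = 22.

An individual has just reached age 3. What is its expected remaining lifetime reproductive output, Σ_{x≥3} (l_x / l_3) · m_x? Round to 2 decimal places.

445.33

l_3 = 0.060. Conditional survival from age 3 to x is l_x / l_3.
  x=3: (0.060/0.060) × 264 = 264.0000
  x=4: (0.024/0.060) × 446 = 178.4000
  x=5: (0.008/0.060) × 22 = 2.9333
Sum = 264.0000 + 178.4000 + 2.9333 = 445.3333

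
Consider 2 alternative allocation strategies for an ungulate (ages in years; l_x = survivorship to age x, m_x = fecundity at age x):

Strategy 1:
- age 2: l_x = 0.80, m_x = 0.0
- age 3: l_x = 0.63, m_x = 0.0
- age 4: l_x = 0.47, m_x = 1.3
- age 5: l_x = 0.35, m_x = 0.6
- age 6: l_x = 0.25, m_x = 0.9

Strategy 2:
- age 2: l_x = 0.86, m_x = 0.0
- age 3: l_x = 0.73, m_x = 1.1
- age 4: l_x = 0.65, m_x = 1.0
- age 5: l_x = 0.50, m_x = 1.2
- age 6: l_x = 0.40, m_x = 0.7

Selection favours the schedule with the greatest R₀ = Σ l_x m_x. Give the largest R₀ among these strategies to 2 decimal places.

2.33

Strategy 1: R₀ = 0.80×0.0 + 0.63×0.0 + 0.47×1.3 + 0.35×0.6 + 0.25×0.9 = 1.0460
Strategy 2: R₀ = 0.86×0.0 + 0.73×1.1 + 0.65×1.0 + 0.50×1.2 + 0.40×0.7 = 2.3330
Highest R₀: strategy 2 with 2.3330.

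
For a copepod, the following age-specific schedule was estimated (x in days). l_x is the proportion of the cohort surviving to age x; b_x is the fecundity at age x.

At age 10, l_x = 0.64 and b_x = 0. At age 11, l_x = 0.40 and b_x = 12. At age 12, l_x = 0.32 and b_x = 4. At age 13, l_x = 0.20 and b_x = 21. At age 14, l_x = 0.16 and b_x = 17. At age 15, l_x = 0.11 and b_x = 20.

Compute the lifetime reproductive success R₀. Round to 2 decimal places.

R₀ = Σ l_x b_x:
  age 10: 0.64 × 0 = 0.0000
  age 11: 0.40 × 12 = 4.8000
  age 12: 0.32 × 4 = 1.2800
  age 13: 0.20 × 21 = 4.2000
  age 14: 0.16 × 17 = 2.7200
  age 15: 0.11 × 20 = 2.2000
R₀ = 0.0000 + 4.8000 + 1.2800 + 4.2000 + 2.7200 + 2.2000 = 15.2000

15.20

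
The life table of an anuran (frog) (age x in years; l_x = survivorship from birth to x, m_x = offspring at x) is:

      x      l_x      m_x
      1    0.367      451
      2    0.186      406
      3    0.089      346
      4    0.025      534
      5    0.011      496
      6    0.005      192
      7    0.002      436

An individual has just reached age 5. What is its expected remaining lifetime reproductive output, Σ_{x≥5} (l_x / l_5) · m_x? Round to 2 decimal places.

l_5 = 0.011. Conditional survival from age 5 to x is l_x / l_5.
  x=5: (0.011/0.011) × 496 = 496.0000
  x=6: (0.005/0.011) × 192 = 87.2727
  x=7: (0.002/0.011) × 436 = 79.2727
Sum = 496.0000 + 87.2727 + 79.2727 = 662.5455

662.55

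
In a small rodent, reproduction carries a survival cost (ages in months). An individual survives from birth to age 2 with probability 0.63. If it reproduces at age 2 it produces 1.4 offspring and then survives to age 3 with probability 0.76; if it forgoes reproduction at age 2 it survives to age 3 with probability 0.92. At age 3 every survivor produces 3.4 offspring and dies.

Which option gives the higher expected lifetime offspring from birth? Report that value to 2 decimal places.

breed at age 2: R₀ = 0.63 × (1.4 + 0.76 × 3.4) = 0.63 × 3.9840 = 2.5099
delay to age 3: R₀ = 0.63 × (0.92 × 3.4) = 0.63 × 3.1280 = 1.9706
Higher: breed at age 2 (2.5099).

2.51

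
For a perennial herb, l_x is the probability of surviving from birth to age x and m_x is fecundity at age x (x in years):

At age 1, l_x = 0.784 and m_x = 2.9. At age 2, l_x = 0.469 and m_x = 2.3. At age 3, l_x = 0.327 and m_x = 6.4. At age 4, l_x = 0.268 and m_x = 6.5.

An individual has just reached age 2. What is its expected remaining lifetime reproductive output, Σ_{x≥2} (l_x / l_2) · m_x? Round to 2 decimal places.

l_2 = 0.469. Conditional survival from age 2 to x is l_x / l_2.
  x=2: (0.469/0.469) × 2.3 = 2.3000
  x=3: (0.327/0.469) × 6.4 = 4.4623
  x=4: (0.268/0.469) × 6.5 = 3.7143
Sum = 2.3000 + 4.4623 + 3.7143 = 10.4765

10.48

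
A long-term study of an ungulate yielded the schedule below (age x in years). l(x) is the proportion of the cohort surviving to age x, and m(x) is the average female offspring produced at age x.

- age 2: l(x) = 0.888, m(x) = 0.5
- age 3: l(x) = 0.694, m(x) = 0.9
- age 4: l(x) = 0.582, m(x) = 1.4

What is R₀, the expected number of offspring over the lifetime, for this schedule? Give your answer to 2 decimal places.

1.88

R₀ = Σ l(x) m(x):
  age 2: 0.888 × 0.5 = 0.4440
  age 3: 0.694 × 0.9 = 0.6246
  age 4: 0.582 × 1.4 = 0.8148
R₀ = 0.4440 + 0.6246 + 0.8148 = 1.8834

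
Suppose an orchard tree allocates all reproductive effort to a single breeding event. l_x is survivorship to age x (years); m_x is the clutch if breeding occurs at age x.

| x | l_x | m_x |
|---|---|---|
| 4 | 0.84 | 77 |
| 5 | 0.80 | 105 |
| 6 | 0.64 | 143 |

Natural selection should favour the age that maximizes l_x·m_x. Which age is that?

Expected offspring if breeding at age x = l_x × m_x:
  age 4: 0.84 × 77 = 64.680
  age 5: 0.80 × 105 = 84.000
  age 6: 0.64 × 143 = 91.520
Maximum at age 6 (91.520).

6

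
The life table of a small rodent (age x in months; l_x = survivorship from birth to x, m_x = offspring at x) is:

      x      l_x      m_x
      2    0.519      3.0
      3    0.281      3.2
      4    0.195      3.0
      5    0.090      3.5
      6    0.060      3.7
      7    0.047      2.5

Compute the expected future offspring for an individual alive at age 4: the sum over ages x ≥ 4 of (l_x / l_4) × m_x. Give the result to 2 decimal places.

l_4 = 0.195. Conditional survival from age 4 to x is l_x / l_4.
  x=4: (0.195/0.195) × 3.0 = 3.0000
  x=5: (0.090/0.195) × 3.5 = 1.6154
  x=6: (0.060/0.195) × 3.7 = 1.1385
  x=7: (0.047/0.195) × 2.5 = 0.6026
Sum = 3.0000 + 1.6154 + 1.1385 + 0.6026 = 6.3564

6.36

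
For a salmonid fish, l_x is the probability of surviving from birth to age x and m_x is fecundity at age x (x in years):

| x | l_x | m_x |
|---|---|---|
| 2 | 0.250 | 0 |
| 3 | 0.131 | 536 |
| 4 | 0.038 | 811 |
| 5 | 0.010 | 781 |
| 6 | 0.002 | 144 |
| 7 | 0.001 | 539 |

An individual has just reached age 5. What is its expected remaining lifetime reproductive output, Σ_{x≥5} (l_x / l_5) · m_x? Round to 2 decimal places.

863.70

l_5 = 0.010. Conditional survival from age 5 to x is l_x / l_5.
  x=5: (0.010/0.010) × 781 = 781.0000
  x=6: (0.002/0.010) × 144 = 28.8000
  x=7: (0.001/0.010) × 539 = 53.9000
Sum = 781.0000 + 28.8000 + 53.9000 = 863.7000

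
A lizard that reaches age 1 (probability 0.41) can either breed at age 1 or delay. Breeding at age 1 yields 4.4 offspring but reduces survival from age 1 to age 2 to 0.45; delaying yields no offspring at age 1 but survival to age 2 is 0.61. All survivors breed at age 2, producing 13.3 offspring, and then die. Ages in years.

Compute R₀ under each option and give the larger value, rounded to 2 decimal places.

breed at age 1: R₀ = 0.41 × (4.4 + 0.45 × 13.3) = 0.41 × 10.3850 = 4.2579
delay to age 2: R₀ = 0.41 × (0.61 × 13.3) = 0.41 × 8.1130 = 3.3263
Higher: breed at age 1 (4.2579).

4.26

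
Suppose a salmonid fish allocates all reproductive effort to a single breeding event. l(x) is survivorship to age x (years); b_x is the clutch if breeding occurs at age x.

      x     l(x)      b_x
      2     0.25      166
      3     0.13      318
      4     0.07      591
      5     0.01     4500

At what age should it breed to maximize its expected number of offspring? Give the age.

Expected offspring if breeding at age x = l(x) × b_x:
  age 2: 0.25 × 166 = 41.500
  age 3: 0.13 × 318 = 41.340
  age 4: 0.07 × 591 = 41.370
  age 5: 0.01 × 4500 = 45.000
Maximum at age 5 (45.000).

5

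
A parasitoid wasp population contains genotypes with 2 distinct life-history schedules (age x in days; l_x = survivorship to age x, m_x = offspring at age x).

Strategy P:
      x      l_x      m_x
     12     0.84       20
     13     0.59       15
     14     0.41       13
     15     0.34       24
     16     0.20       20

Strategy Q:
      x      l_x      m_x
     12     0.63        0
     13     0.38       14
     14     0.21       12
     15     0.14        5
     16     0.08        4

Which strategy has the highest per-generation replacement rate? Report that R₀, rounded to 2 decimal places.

43.14

Strategy P: R₀ = 0.84×20 + 0.59×15 + 0.41×13 + 0.34×24 + 0.20×20 = 43.1400
Strategy Q: R₀ = 0.63×0 + 0.38×14 + 0.21×12 + 0.14×5 + 0.08×4 = 8.8600
Highest R₀: strategy P with 43.1400.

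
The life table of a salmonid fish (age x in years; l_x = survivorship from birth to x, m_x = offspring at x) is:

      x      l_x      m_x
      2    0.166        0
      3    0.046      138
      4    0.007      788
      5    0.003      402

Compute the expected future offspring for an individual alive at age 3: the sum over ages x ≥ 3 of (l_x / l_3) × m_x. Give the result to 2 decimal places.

l_3 = 0.046. Conditional survival from age 3 to x is l_x / l_3.
  x=3: (0.046/0.046) × 138 = 138.0000
  x=4: (0.007/0.046) × 788 = 119.9130
  x=5: (0.003/0.046) × 402 = 26.2174
Sum = 138.0000 + 119.9130 + 26.2174 = 284.1304

284.13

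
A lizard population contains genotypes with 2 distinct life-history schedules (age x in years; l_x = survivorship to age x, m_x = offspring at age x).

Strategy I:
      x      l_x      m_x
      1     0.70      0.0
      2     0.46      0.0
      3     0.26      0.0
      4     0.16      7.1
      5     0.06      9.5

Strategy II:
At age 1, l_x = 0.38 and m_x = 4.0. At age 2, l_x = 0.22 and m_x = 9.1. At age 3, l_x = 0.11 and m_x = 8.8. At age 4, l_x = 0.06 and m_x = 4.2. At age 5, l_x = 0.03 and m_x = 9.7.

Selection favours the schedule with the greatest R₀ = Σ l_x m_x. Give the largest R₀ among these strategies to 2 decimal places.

Strategy I: R₀ = 0.70×0.0 + 0.46×0.0 + 0.26×0.0 + 0.16×7.1 + 0.06×9.5 = 1.7060
Strategy II: R₀ = 0.38×4.0 + 0.22×9.1 + 0.11×8.8 + 0.06×4.2 + 0.03×9.7 = 5.0330
Highest R₀: strategy II with 5.0330.

5.03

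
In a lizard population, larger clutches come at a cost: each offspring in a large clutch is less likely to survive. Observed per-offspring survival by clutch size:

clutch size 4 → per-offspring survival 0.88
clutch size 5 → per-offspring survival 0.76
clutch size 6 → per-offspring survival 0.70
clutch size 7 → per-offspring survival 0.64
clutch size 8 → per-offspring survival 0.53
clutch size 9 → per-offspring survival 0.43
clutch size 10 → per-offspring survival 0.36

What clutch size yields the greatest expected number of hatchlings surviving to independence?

7

Expected hatchlings surviving to independence = c × s(c):
  c=4: 4 × 0.88 = 3.520
  c=5: 5 × 0.76 = 3.800
  c=6: 6 × 0.70 = 4.200
  c=7: 7 × 0.64 = 4.480
  c=8: 8 × 0.53 = 4.240
  c=9: 9 × 0.43 = 3.870
  c=10: 10 × 0.36 = 3.600
Maximum at c = 7 (4.480 hatchlings surviving to independence).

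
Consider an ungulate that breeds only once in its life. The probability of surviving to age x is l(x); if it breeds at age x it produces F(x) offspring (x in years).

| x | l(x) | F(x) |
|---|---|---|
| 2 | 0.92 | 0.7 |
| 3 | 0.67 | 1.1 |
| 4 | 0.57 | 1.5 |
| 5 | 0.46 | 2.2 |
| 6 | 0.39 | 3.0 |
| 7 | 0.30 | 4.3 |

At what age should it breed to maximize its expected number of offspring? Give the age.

7

Expected offspring if breeding at age x = l(x) × F(x):
  age 2: 0.92 × 0.7 = 0.644
  age 3: 0.67 × 1.1 = 0.737
  age 4: 0.57 × 1.5 = 0.855
  age 5: 0.46 × 2.2 = 1.012
  age 6: 0.39 × 3.0 = 1.170
  age 7: 0.30 × 4.3 = 1.290
Maximum at age 7 (1.290).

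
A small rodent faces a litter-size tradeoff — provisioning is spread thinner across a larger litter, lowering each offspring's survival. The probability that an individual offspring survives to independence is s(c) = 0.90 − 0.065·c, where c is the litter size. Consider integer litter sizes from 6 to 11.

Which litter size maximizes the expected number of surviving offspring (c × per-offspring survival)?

7

Expected surviving offspring = c × s(c):
  c=6: 6 × 0.510 = 3.060
  c=7: 7 × 0.445 = 3.115
  c=8: 8 × 0.380 = 3.040
  c=9: 9 × 0.315 = 2.835
  c=10: 10 × 0.250 = 2.500
  c=11: 11 × 0.185 = 2.035
Maximum at c = 7 (3.115 surviving offspring).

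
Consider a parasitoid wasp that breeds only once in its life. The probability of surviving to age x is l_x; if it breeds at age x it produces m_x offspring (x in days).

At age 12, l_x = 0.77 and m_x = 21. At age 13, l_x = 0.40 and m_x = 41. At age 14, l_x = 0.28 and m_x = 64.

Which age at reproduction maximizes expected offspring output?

14

Expected offspring if breeding at age x = l_x × m_x:
  age 12: 0.77 × 21 = 16.170
  age 13: 0.40 × 41 = 16.400
  age 14: 0.28 × 64 = 17.920
Maximum at age 14 (17.920).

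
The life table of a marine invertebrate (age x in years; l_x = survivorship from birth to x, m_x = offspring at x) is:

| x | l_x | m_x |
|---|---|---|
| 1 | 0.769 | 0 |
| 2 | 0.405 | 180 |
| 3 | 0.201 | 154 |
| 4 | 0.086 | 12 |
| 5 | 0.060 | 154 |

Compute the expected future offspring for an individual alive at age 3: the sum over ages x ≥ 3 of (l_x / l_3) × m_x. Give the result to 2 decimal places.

l_3 = 0.201. Conditional survival from age 3 to x is l_x / l_3.
  x=3: (0.201/0.201) × 154 = 154.0000
  x=4: (0.086/0.201) × 12 = 5.1343
  x=5: (0.060/0.201) × 154 = 45.9701
Sum = 154.0000 + 5.1343 + 45.9701 = 205.1045

205.10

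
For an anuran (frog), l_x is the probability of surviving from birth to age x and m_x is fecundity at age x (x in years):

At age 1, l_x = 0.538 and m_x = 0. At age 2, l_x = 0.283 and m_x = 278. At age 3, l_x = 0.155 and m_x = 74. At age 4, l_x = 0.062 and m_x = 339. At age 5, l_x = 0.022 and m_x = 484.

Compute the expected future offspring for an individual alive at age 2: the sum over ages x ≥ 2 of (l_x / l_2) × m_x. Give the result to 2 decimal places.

l_2 = 0.283. Conditional survival from age 2 to x is l_x / l_2.
  x=2: (0.283/0.283) × 278 = 278.0000
  x=3: (0.155/0.283) × 74 = 40.5300
  x=4: (0.062/0.283) × 339 = 74.2686
  x=5: (0.022/0.283) × 484 = 37.6254
Sum = 278.0000 + 40.5300 + 74.2686 + 37.6254 = 430.4240

430.42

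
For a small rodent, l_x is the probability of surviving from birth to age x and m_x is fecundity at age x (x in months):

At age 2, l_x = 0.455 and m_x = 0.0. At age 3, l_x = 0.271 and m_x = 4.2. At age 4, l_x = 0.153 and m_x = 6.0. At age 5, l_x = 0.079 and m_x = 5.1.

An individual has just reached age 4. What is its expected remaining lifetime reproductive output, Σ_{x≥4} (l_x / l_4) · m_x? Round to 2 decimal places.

8.63

l_4 = 0.153. Conditional survival from age 4 to x is l_x / l_4.
  x=4: (0.153/0.153) × 6.0 = 6.0000
  x=5: (0.079/0.153) × 5.1 = 2.6333
Sum = 6.0000 + 2.6333 = 8.6333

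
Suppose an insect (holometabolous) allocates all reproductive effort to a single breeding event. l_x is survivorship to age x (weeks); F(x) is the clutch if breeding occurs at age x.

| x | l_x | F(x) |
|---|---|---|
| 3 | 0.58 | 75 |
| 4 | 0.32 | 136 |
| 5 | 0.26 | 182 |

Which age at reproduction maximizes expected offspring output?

Expected offspring if breeding at age x = l_x × F(x):
  age 3: 0.58 × 75 = 43.500
  age 4: 0.32 × 136 = 43.520
  age 5: 0.26 × 182 = 47.320
Maximum at age 5 (47.320).

5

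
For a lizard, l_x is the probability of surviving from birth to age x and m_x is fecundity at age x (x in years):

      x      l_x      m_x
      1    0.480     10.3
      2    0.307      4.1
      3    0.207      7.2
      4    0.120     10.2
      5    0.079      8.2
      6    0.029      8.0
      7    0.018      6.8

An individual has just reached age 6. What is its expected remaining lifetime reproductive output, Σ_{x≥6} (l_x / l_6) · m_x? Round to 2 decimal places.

l_6 = 0.029. Conditional survival from age 6 to x is l_x / l_6.
  x=6: (0.029/0.029) × 8.0 = 8.0000
  x=7: (0.018/0.029) × 6.8 = 4.2207
Sum = 8.0000 + 4.2207 = 12.2207

12.22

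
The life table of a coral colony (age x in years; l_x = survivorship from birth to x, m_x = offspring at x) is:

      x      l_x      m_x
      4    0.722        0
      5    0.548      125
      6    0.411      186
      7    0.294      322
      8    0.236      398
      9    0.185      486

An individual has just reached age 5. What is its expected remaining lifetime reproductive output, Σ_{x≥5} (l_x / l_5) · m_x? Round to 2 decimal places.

l_5 = 0.548. Conditional survival from age 5 to x is l_x / l_5.
  x=5: (0.548/0.548) × 125 = 125.0000
  x=6: (0.411/0.548) × 186 = 139.5000
  x=7: (0.294/0.548) × 322 = 172.7518
  x=8: (0.236/0.548) × 398 = 171.4015
  x=9: (0.185/0.548) × 486 = 164.0693
Sum = 125.0000 + 139.5000 + 172.7518 + 171.4015 + 164.0693 = 772.7226

772.72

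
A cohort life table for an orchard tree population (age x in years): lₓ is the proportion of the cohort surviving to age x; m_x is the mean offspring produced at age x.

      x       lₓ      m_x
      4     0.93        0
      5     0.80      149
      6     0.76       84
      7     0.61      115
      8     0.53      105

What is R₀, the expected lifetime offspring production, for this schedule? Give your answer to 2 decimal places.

308.84

R₀ = Σ lₓ m_x:
  age 4: 0.93 × 0 = 0.0000
  age 5: 0.80 × 149 = 119.2000
  age 6: 0.76 × 84 = 63.8400
  age 7: 0.61 × 115 = 70.1500
  age 8: 0.53 × 105 = 55.6500
R₀ = 0.0000 + 119.2000 + 63.8400 + 70.1500 + 55.6500 = 308.8400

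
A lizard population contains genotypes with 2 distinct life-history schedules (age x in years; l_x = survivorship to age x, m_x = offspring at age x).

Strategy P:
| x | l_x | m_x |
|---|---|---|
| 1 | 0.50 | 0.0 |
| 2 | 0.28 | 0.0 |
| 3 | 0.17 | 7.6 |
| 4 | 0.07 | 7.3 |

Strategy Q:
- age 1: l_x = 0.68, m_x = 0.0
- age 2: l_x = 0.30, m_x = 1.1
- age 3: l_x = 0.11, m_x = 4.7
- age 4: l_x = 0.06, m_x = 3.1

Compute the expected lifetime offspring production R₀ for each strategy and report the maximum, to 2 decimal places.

1.80

Strategy P: R₀ = 0.50×0.0 + 0.28×0.0 + 0.17×7.6 + 0.07×7.3 = 1.8030
Strategy Q: R₀ = 0.68×0.0 + 0.30×1.1 + 0.11×4.7 + 0.06×3.1 = 1.0330
Highest R₀: strategy P with 1.8030.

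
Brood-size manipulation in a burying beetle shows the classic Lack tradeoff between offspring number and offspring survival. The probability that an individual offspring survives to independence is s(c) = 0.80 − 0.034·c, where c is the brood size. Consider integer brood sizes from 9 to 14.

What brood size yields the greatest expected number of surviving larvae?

Expected surviving larvae = c × s(c):
  c=9: 9 × 0.494 = 4.446
  c=10: 10 × 0.460 = 4.600
  c=11: 11 × 0.426 = 4.686
  c=12: 12 × 0.392 = 4.704
  c=13: 13 × 0.358 = 4.654
  c=14: 14 × 0.324 = 4.536
Maximum at c = 12 (4.704 surviving larvae).

12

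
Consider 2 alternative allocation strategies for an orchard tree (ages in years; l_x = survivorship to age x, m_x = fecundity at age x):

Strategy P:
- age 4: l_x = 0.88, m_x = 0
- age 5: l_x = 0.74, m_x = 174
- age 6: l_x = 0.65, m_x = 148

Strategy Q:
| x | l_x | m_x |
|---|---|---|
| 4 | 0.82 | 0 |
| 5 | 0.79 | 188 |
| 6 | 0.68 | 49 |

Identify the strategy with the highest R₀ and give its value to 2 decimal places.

224.96

Strategy P: R₀ = 0.88×0 + 0.74×174 + 0.65×148 = 224.9600
Strategy Q: R₀ = 0.82×0 + 0.79×188 + 0.68×49 = 181.8400
Highest R₀: strategy P with 224.9600.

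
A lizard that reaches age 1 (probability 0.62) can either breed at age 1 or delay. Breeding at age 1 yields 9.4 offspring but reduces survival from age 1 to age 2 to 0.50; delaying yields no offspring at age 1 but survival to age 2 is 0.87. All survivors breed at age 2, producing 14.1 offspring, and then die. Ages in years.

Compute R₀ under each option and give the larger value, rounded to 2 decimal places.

breed at age 1: R₀ = 0.62 × (9.4 + 0.50 × 14.1) = 0.62 × 16.4500 = 10.1990
delay to age 2: R₀ = 0.62 × (0.87 × 14.1) = 0.62 × 12.2670 = 7.6055
Higher: breed at age 1 (10.1990).

10.20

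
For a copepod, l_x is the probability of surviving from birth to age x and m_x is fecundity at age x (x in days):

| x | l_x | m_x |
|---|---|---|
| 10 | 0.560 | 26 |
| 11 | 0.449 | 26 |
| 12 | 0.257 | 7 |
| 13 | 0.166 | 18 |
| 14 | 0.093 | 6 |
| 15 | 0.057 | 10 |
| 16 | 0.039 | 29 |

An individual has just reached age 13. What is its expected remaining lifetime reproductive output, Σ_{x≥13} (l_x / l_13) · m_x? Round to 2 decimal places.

31.61

l_13 = 0.166. Conditional survival from age 13 to x is l_x / l_13.
  x=13: (0.166/0.166) × 18 = 18.0000
  x=14: (0.093/0.166) × 6 = 3.3614
  x=15: (0.057/0.166) × 10 = 3.4337
  x=16: (0.039/0.166) × 29 = 6.8133
Sum = 18.0000 + 3.3614 + 3.4337 + 6.8133 = 31.6084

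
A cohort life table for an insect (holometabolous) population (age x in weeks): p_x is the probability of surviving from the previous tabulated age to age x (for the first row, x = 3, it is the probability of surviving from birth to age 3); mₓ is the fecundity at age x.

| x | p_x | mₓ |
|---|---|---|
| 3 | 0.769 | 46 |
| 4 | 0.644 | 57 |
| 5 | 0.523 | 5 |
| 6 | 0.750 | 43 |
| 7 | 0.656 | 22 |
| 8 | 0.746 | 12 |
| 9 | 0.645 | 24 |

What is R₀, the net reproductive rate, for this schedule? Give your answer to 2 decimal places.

Survivorship from birth: l_x = p_3·p_4·…·p_x.
  l_3 = 0.76900
  l_4 = 0.49524
  l_5 = 0.25901
  l_6 = 0.19426
  l_7 = 0.12743
  l_8 = 0.09506
  l_9 = 0.06132
R₀ = Σ l_x mₓ:
  age 3: 0.76900 × 46 = 35.3740
  age 4: 0.49524 × 57 = 28.2287
  age 5: 0.25901 × 5 = 1.2951
  age 6: 0.19426 × 43 = 8.3532
  age 7: 0.12743 × 22 = 2.8035
  age 8: 0.09506 × 12 = 1.1407
  age 9: 0.06132 × 24 = 1.4717
R₀ = 35.3740 + 28.2287 + 1.2951 + 8.3532 + 2.8035 + 1.1407 + 1.4717 = 78.6668

78.67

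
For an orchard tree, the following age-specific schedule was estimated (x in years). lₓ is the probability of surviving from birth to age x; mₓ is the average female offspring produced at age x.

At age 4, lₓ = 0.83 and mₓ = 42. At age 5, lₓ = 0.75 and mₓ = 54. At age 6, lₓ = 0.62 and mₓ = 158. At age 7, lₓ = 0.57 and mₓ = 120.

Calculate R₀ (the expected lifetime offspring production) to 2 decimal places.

R₀ = Σ lₓ mₓ:
  age 4: 0.83 × 42 = 34.8600
  age 5: 0.75 × 54 = 40.5000
  age 6: 0.62 × 158 = 97.9600
  age 7: 0.57 × 120 = 68.4000
R₀ = 34.8600 + 40.5000 + 97.9600 + 68.4000 = 241.7200

241.72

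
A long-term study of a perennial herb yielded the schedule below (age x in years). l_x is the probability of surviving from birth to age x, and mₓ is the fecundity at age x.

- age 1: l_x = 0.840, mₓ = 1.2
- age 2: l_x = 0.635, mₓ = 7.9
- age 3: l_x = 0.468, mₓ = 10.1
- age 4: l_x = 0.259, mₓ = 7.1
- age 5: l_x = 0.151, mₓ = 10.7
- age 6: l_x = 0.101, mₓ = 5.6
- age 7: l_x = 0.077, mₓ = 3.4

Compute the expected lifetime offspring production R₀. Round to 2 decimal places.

15.03

R₀ = Σ l_x mₓ:
  age 1: 0.840 × 1.2 = 1.0080
  age 2: 0.635 × 7.9 = 5.0165
  age 3: 0.468 × 10.1 = 4.7268
  age 4: 0.259 × 7.1 = 1.8389
  age 5: 0.151 × 10.7 = 1.6157
  age 6: 0.101 × 5.6 = 0.5656
  age 7: 0.077 × 3.4 = 0.2618
R₀ = 1.0080 + 5.0165 + 4.7268 + 1.8389 + 1.6157 + 0.5656 + 0.2618 = 15.0333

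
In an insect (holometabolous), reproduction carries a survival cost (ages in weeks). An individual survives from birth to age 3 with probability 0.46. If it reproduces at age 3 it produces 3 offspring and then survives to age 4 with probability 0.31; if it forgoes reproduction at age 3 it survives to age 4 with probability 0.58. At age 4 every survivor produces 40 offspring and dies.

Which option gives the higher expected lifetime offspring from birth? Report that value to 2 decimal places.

10.67

breed at age 3: R₀ = 0.46 × (3 + 0.31 × 40) = 0.46 × 15.4000 = 7.0840
delay to age 4: R₀ = 0.46 × (0.58 × 40) = 0.46 × 23.2000 = 10.6720
Higher: delay to age 4 (10.6720).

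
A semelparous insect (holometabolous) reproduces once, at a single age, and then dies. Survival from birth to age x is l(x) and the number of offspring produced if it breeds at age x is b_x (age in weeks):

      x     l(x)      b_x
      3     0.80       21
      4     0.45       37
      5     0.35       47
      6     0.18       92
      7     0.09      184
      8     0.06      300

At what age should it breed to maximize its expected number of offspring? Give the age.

Expected offspring if breeding at age x = l(x) × b_x:
  age 3: 0.80 × 21 = 16.800
  age 4: 0.45 × 37 = 16.650
  age 5: 0.35 × 47 = 16.450
  age 6: 0.18 × 92 = 16.560
  age 7: 0.09 × 184 = 16.560
  age 8: 0.06 × 300 = 18.000
Maximum at age 8 (18.000).

8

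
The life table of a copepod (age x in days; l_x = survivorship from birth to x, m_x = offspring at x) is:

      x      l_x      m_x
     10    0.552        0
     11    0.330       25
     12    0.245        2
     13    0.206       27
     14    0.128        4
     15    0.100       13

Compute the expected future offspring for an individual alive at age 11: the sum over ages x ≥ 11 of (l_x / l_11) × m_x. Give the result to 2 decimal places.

l_11 = 0.330. Conditional survival from age 11 to x is l_x / l_11.
  x=11: (0.330/0.330) × 25 = 25.0000
  x=12: (0.245/0.330) × 2 = 1.4848
  x=13: (0.206/0.330) × 27 = 16.8545
  x=14: (0.128/0.330) × 4 = 1.5515
  x=15: (0.100/0.330) × 13 = 3.9394
Sum = 25.0000 + 1.4848 + 16.8545 + 1.5515 + 3.9394 = 48.8303

48.83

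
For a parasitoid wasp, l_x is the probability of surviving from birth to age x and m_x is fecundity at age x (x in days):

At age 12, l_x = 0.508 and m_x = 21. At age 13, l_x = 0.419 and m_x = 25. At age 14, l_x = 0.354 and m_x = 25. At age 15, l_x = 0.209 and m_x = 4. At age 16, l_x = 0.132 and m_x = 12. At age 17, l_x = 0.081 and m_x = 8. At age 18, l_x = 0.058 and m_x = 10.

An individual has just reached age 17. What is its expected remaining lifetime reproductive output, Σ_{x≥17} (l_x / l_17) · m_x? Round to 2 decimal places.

15.16

l_17 = 0.081. Conditional survival from age 17 to x is l_x / l_17.
  x=17: (0.081/0.081) × 8 = 8.0000
  x=18: (0.058/0.081) × 10 = 7.1605
Sum = 8.0000 + 7.1605 = 15.1605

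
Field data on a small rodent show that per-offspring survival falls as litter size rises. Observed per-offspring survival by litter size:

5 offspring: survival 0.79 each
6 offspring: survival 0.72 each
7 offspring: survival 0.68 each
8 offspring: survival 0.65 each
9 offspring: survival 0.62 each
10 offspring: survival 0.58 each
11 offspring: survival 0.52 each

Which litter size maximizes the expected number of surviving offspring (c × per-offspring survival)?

10

Expected surviving offspring = c × s(c):
  c=5: 5 × 0.79 = 3.950
  c=6: 6 × 0.72 = 4.320
  c=7: 7 × 0.68 = 4.760
  c=8: 8 × 0.65 = 5.200
  c=9: 9 × 0.62 = 5.580
  c=10: 10 × 0.58 = 5.800
  c=11: 11 × 0.52 = 5.720
Maximum at c = 10 (5.800 surviving offspring).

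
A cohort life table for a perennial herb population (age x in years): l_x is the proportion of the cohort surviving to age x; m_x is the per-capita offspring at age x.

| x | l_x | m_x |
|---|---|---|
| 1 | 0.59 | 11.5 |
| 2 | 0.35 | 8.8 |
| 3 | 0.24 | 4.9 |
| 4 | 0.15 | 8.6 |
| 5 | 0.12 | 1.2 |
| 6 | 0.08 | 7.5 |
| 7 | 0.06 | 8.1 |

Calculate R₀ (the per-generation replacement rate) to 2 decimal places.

R₀ = Σ l_x m_x:
  age 1: 0.59 × 11.5 = 6.7850
  age 2: 0.35 × 8.8 = 3.0800
  age 3: 0.24 × 4.9 = 1.1760
  age 4: 0.15 × 8.6 = 1.2900
  age 5: 0.12 × 1.2 = 0.1440
  age 6: 0.08 × 7.5 = 0.6000
  age 7: 0.06 × 8.1 = 0.4860
R₀ = 6.7850 + 3.0800 + 1.1760 + 1.2900 + 0.1440 + 0.6000 + 0.4860 = 13.5610

13.56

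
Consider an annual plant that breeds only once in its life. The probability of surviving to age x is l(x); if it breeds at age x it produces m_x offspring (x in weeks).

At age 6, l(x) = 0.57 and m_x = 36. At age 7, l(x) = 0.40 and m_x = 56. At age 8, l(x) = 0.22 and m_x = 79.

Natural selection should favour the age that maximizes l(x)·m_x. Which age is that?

7

Expected offspring if breeding at age x = l(x) × m_x:
  age 6: 0.57 × 36 = 20.520
  age 7: 0.40 × 56 = 22.400
  age 8: 0.22 × 79 = 17.380
Maximum at age 7 (22.400).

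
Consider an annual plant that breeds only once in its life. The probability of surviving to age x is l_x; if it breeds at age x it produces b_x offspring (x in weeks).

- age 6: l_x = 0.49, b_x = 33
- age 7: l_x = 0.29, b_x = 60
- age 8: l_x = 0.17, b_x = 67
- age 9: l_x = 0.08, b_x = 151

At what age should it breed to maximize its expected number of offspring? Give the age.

7

Expected offspring if breeding at age x = l_x × b_x:
  age 6: 0.49 × 33 = 16.170
  age 7: 0.29 × 60 = 17.400
  age 8: 0.17 × 67 = 11.390
  age 9: 0.08 × 151 = 12.080
Maximum at age 7 (17.400).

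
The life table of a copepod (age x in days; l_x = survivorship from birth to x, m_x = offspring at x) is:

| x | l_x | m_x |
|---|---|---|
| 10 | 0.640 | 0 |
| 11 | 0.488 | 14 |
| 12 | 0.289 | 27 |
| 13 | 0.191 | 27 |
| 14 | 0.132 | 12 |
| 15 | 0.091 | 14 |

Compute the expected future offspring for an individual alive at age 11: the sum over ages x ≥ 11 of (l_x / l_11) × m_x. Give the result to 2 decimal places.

46.41

l_11 = 0.488. Conditional survival from age 11 to x is l_x / l_11.
  x=11: (0.488/0.488) × 14 = 14.0000
  x=12: (0.289/0.488) × 27 = 15.9898
  x=13: (0.191/0.488) × 27 = 10.5676
  x=14: (0.132/0.488) × 12 = 3.2459
  x=15: (0.091/0.488) × 14 = 2.6107
Sum = 14.0000 + 15.9898 + 10.5676 + 3.2459 + 2.6107 = 46.4139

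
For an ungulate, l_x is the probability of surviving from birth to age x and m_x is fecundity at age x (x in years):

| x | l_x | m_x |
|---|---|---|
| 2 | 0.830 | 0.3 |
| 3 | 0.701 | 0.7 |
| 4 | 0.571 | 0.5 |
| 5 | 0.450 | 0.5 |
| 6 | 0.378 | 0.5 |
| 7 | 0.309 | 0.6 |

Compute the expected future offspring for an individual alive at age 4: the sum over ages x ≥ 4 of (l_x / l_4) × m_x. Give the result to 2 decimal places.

1.55

l_4 = 0.571. Conditional survival from age 4 to x is l_x / l_4.
  x=4: (0.571/0.571) × 0.5 = 0.5000
  x=5: (0.450/0.571) × 0.5 = 0.3940
  x=6: (0.378/0.571) × 0.5 = 0.3310
  x=7: (0.309/0.571) × 0.6 = 0.3247
Sum = 0.5000 + 0.3940 + 0.3310 + 0.3247 = 1.5497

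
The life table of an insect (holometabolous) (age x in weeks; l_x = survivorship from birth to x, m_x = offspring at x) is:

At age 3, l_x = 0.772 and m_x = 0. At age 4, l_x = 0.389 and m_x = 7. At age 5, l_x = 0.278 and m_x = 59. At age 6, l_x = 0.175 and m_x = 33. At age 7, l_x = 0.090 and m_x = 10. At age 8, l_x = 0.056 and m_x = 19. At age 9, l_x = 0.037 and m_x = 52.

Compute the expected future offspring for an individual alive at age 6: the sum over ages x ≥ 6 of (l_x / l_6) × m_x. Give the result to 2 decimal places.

55.22

l_6 = 0.175. Conditional survival from age 6 to x is l_x / l_6.
  x=6: (0.175/0.175) × 33 = 33.0000
  x=7: (0.090/0.175) × 10 = 5.1429
  x=8: (0.056/0.175) × 19 = 6.0800
  x=9: (0.037/0.175) × 52 = 10.9943
Sum = 33.0000 + 5.1429 + 6.0800 + 10.9943 = 55.2171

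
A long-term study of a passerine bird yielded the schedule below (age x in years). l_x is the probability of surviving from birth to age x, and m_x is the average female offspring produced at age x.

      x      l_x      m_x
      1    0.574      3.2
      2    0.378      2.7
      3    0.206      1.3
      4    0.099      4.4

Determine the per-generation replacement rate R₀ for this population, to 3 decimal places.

3.561

R₀ = Σ l_x m_x:
  age 1: 0.574 × 3.2 = 1.8368
  age 2: 0.378 × 2.7 = 1.0206
  age 3: 0.206 × 1.3 = 0.2678
  age 4: 0.099 × 4.4 = 0.4356
R₀ = 1.8368 + 1.0206 + 0.2678 + 0.4356 = 3.5608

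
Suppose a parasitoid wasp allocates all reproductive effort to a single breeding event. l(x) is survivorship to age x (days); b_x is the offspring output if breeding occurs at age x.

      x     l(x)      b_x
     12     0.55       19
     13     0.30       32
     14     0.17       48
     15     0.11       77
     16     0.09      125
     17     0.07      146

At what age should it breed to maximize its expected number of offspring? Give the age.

16

Expected offspring if breeding at age x = l(x) × b_x:
  age 12: 0.55 × 19 = 10.450
  age 13: 0.30 × 32 = 9.600
  age 14: 0.17 × 48 = 8.160
  age 15: 0.11 × 77 = 8.470
  age 16: 0.09 × 125 = 11.250
  age 17: 0.07 × 146 = 10.220
Maximum at age 16 (11.250).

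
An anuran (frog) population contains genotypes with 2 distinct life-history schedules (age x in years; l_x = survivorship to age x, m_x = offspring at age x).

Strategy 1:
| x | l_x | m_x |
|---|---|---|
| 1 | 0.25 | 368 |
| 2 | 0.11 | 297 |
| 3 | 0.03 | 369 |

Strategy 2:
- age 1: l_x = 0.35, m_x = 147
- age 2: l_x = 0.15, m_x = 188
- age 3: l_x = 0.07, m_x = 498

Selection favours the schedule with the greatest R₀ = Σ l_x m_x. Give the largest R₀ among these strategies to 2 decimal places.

Strategy 1: R₀ = 0.25×368 + 0.11×297 + 0.03×369 = 135.7400
Strategy 2: R₀ = 0.35×147 + 0.15×188 + 0.07×498 = 114.5100
Highest R₀: strategy 1 with 135.7400.

135.74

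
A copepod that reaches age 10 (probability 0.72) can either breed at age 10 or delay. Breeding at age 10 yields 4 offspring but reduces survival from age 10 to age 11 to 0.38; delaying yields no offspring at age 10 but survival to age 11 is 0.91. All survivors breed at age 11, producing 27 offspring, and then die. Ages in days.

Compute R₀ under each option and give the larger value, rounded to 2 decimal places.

17.69

breed at age 10: R₀ = 0.72 × (4 + 0.38 × 27) = 0.72 × 14.2600 = 10.2672
delay to age 11: R₀ = 0.72 × (0.91 × 27) = 0.72 × 24.5700 = 17.6904
Higher: delay to age 11 (17.6904).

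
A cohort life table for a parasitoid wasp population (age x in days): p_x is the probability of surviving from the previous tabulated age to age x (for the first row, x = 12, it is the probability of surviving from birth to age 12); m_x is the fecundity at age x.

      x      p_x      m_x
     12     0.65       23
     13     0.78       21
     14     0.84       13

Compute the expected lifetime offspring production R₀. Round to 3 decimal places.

Survivorship from birth: l_x = p_12·p_13·…·p_x.
  l_12 = 0.65000
  l_13 = 0.50700
  l_14 = 0.42588
R₀ = Σ l_x m_x:
  age 12: 0.65000 × 23 = 14.9500
  age 13: 0.50700 × 21 = 10.6470
  age 14: 0.42588 × 13 = 5.5364
R₀ = 14.9500 + 10.6470 + 5.5364 = 31.1334

31.133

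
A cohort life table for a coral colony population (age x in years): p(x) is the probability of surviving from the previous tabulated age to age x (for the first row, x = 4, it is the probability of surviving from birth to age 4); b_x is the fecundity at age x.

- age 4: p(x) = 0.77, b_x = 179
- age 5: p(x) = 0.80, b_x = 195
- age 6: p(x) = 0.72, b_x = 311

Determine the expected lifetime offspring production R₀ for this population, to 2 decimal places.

395.88

Survivorship from birth: l_x = p_4·p_5·…·p_x.
  l_4 = 0.77000
  l_5 = 0.61600
  l_6 = 0.44352
R₀ = Σ l_x b_x:
  age 4: 0.77000 × 179 = 137.8300
  age 5: 0.61600 × 195 = 120.1200
  age 6: 0.44352 × 311 = 137.9347
R₀ = 137.8300 + 120.1200 + 137.9347 = 395.8847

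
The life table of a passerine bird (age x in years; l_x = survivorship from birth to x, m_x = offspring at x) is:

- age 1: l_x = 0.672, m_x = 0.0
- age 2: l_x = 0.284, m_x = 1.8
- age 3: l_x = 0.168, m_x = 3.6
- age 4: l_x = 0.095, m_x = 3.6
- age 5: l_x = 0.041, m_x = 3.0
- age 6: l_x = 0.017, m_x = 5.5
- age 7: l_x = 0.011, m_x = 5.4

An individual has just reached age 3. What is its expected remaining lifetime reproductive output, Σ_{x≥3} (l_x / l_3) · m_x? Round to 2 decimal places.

l_3 = 0.168. Conditional survival from age 3 to x is l_x / l_3.
  x=3: (0.168/0.168) × 3.6 = 3.6000
  x=4: (0.095/0.168) × 3.6 = 2.0357
  x=5: (0.041/0.168) × 3.0 = 0.7321
  x=6: (0.017/0.168) × 5.5 = 0.5565
  x=7: (0.011/0.168) × 5.4 = 0.3536
Sum = 3.6000 + 2.0357 + 0.7321 + 0.5565 + 0.3536 = 7.2780

7.28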